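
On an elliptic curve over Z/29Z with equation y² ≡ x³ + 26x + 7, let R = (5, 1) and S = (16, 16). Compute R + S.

(24, 10)

(5, 1) + (16, 16). λ = (16 - 1)/(16 - 5) ≡ 15/11 mod 29. 11⁻¹ ≡ 8 (mod 29) since 11·8 = 88 ≡ 1, so λ ≡ 4.
  x = λ² - 5 - 16 = 16 - 21 ≡ 24; y = λ·(5 - 24) - 1 ≡ 10. → (24, 10)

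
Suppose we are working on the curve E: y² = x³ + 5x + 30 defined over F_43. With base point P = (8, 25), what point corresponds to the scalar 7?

(14, 36)

Repeated addition: build up to 7P.
2P: tangent at (8, 25): λ = (3·8² + 5)/(2·25) ≡ 25/7. 7⁻¹ ≡ 37 (mod 43), so λ ≡ 25·37 ≡ 22.
  x = λ² - 8 - 8 = 484 - 16 ≡ 38; y = λ·(8 - 38) - 25 ≡ 3. → (38, 3)
3P: (38, 3) + (8, 25). λ = (25 - 3)/(8 - 38) ≡ 22/13 mod 43. 13⁻¹ ≡ 10 (mod 43) since 13·10 = 130 ≡ 1, so λ ≡ 5.
  x = λ² - 38 - 8 = 25 - 46 ≡ 22; y = λ·(38 - 22) - 3 ≡ 34. → (22, 34)
4P: (22, 34) + (8, 25). λ = (25 - 34)/(8 - 22) ≡ 34/29 mod 43. 29⁻¹ ≡ 3 (mod 43), so λ ≡ 16.
  x = λ² - 22 - 8 = 256 - 30 ≡ 11; y = λ·(22 - 11) - 34 ≡ 13. → (11, 13)
5P: (11, 13) + (8, 25). λ = (25 - 13)/(8 - 11) ≡ 12/40 mod 43. 40⁻¹ ≡ 14 (mod 43) since 40·14 = 560 ≡ 1, so λ ≡ 39.
  x = λ² - 11 - 8 = 1521 - 19 ≡ 40; y = λ·(11 - 40) - 13 ≡ 17. → (40, 17)
6P: (40, 17) + (8, 25). λ = (25 - 17)/(8 - 40) ≡ 8/11 mod 43. 11⁻¹ ≡ 4 (mod 43), so λ ≡ 32.
  x = λ² - 40 - 8 = 1024 - 48 ≡ 30; y = λ·(40 - 30) - 17 ≡ 2. → (30, 2)
7P: (30, 2) + (8, 25). λ = (25 - 2)/(8 - 30) ≡ 23/21 mod 43. 21⁻¹ ≡ 41 (mod 43) since 21·41 = 861 ≡ 1, so λ ≡ 40.
  x = λ² - 30 - 8 = 1600 - 38 ≡ 14; y = λ·(30 - 14) - 2 ≡ 36. → (14, 36)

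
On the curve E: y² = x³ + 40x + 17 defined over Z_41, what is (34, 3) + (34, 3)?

tangent at (34, 3): λ = (3·34² + 40)/(2·3) ≡ 23/6. 6⁻¹ ≡ 7 (mod 41) since 6·7 = 42 ≡ 1, so λ ≡ 23·7 ≡ 38.
  x = λ² - 34 - 34 = 1444 - 68 ≡ 23; y = λ·(34 - 23) - 3 ≡ 5. → (23, 5)

(23, 5)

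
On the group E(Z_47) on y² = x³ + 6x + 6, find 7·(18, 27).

(18, 27)

Write G = (18, 27).
Double-and-add on 7 = (111)₂. Start with G = (18, 27) for the leading 1-bit.
double: tangent at (18, 27): λ = (3·18² + 6)/(2·27) ≡ 38/7. 7⁻¹ ≡ 27 (mod 47), so λ ≡ 38·27 ≡ 39.
  x = λ² - 18 - 18 = 1521 - 36 ≡ 28; y = λ·(18 - 28) - 27 ≡ 6. → (28, 6)
add G: (28, 6) + (18, 27). λ = (27 - 6)/(18 - 28) ≡ 21/37 mod 47. 37⁻¹ ≡ 14 (mod 47), so λ ≡ 12.
  x = λ² - 28 - 18 = 144 - 46 ≡ 4; y = λ·(28 - 4) - 6 ≡ 0. → (4, 0)
double: (4, 0) + (4, 0): same x and y₁ ≡ -y₂, so the sum is O.
add G: O + (18, 27) = (18, 27) (identity).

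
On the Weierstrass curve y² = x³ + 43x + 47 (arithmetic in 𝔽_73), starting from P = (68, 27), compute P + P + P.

(37, 60)

Repeated addition: build up to 3P.
2P: tangent at (68, 27): λ = (3·68² + 43)/(2·27) ≡ 45/54. 54⁻¹ ≡ 23 (mod 73) since 54·23 = 1242 ≡ 1, so λ ≡ 45·23 ≡ 13.
  x = λ² - 68 - 68 = 169 - 136 ≡ 33; y = λ·(68 - 33) - 27 ≡ 63. → (33, 63)
3P: (33, 63) + (68, 27). λ = (27 - 63)/(68 - 33) ≡ 37/35 mod 73. 35⁻¹ ≡ 48 (mod 73) since 35·48 = 1680 ≡ 1, so λ ≡ 24.
  x = λ² - 33 - 68 = 576 - 101 ≡ 37; y = λ·(33 - 37) - 63 ≡ 60. → (37, 60)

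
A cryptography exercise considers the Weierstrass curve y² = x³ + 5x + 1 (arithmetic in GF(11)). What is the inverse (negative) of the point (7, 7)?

(7, 4)

-(7, 7) = (7, -7 mod 11) = (7, 4).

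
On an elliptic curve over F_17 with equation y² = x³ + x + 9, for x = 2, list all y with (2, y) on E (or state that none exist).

6, 11

x³ + 1x + 9 = 19 ≡ 2 (mod 17).
Square roots of 2 mod 17: 6 and 11 (since 6² = 36 ≡ 2).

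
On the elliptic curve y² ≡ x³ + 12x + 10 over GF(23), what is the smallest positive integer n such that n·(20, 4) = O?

2P: tangent at (20, 4): λ = (3·20² + 12)/(2·4) ≡ 16/8. 8⁻¹ ≡ 3 (mod 23) since 8·3 = 24 ≡ 1, so λ ≡ 16·3 ≡ 2.
  x = λ² - 20 - 20 = 4 - 40 ≡ 10; y = λ·(20 - 10) - 4 ≡ 16. → (10, 16)
3P: (10, 16) + (20, 4). λ = (4 - 16)/(20 - 10) ≡ 11/10 mod 23. 10⁻¹ ≡ 7 (mod 23) since 10·7 = 70 ≡ 1, so λ ≡ 8.
  x = λ² - 10 - 20 = 64 - 30 ≡ 11; y = λ·(10 - 11) - 16 ≡ 22. → (11, 22)
4P: (11, 22) + (20, 4). λ = (4 - 22)/(20 - 11) ≡ 5/9 mod 23. 9⁻¹ ≡ 18 (mod 23), so λ ≡ 21.
  x = λ² - 11 - 20 = 441 - 31 ≡ 19; y = λ·(11 - 19) - 22 ≡ 17. → (19, 17)
5P: (19, 17) + (20, 4). λ = (4 - 17)/(20 - 19) ≡ 10/1 mod 23. 1⁻¹ ≡ 1 (mod 23) since 1·1 = 1 ≡ 1, so λ ≡ 10.
  x = λ² - 19 - 20 = 100 - 39 ≡ 15; y = λ·(19 - 15) - 17 ≡ 0. → (15, 0)
6P: (15, 0) + (20, 4). λ = (4 - 0)/(20 - 15) ≡ 4/5 mod 23. 5⁻¹ ≡ 14 (mod 23), so λ ≡ 10.
  x = λ² - 15 - 20 = 100 - 35 ≡ 19; y = λ·(15 - 19) - 0 ≡ 6. → (19, 6)
7P: (19, 6) + (20, 4). λ = (4 - 6)/(20 - 19) ≡ 21/1 mod 23. 1⁻¹ ≡ 1 (mod 23) since 1·1 = 1 ≡ 1, so λ ≡ 21.
  x = λ² - 19 - 20 = 441 - 39 ≡ 11; y = λ·(19 - 11) - 6 ≡ 1. → (11, 1)
8P: (11, 1) + (20, 4). λ = (4 - 1)/(20 - 11) ≡ 3/9 mod 23. 9⁻¹ ≡ 18 (mod 23), so λ ≡ 8.
  x = λ² - 11 - 20 = 64 - 31 ≡ 10; y = λ·(11 - 10) - 1 ≡ 7. → (10, 7)
9P: (10, 7) + (20, 4). λ = (4 - 7)/(20 - 10) ≡ 20/10 mod 23. 10⁻¹ ≡ 7 (mod 23) since 10·7 = 70 ≡ 1, so λ ≡ 2.
  x = λ² - 10 - 20 = 4 - 30 ≡ 20; y = λ·(10 - 20) - 7 ≡ 19. → (20, 19)
10P: (20, 19) + (20, 4): same x and y₁ ≡ -y₂, so the sum is O.
10P = O, so the order is 10.

10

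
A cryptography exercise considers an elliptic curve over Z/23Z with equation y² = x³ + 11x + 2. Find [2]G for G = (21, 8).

tangent at (21, 8): λ = (3·21² + 11)/(2·8) ≡ 0/16. 16⁻¹ ≡ 13 (mod 23), so λ ≡ 0·13 ≡ 0.
  x = λ² - 21 - 21 = 0 - 42 ≡ 4; y = λ·(21 - 4) - 8 ≡ 15. → (4, 15)

(4, 15)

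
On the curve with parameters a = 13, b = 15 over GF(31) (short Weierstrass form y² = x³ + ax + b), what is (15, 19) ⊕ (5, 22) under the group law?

(15, 19) + (5, 22). λ = (22 - 19)/(5 - 15) ≡ 3/21 mod 31. 21⁻¹ ≡ 3 (mod 31) since 21·3 = 63 ≡ 1, so λ ≡ 9.
  x = λ² - 15 - 5 = 81 - 20 ≡ 30; y = λ·(15 - 30) - 19 ≡ 1. → (30, 1)

(30, 1)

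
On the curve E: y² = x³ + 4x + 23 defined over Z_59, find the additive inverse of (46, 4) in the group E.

-(46, 4) = (46, -4 mod 59) = (46, 55).

(46, 55)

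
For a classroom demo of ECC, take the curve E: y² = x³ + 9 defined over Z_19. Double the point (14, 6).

(17, 18)

tangent at (14, 6): λ = (3·14² + 0)/(2·6) ≡ 18/12. 12⁻¹ ≡ 8 (mod 19) since 12·8 = 96 ≡ 1, so λ ≡ 18·8 ≡ 11.
  x = λ² - 14 - 14 = 121 - 28 ≡ 17; y = λ·(14 - 17) - 6 ≡ 18. → (17, 18)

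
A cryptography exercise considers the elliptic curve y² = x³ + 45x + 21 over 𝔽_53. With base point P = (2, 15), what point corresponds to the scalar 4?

Repeated addition: build up to 4P.
2P: tangent at (2, 15): λ = (3·2² + 45)/(2·15) ≡ 4/30. 30⁻¹ ≡ 23 (mod 53), so λ ≡ 4·23 ≡ 39.
  x = λ² - 2 - 2 = 1521 - 4 ≡ 33; y = λ·(2 - 33) - 15 ≡ 48. → (33, 48)
3P: (33, 48) + (2, 15). λ = (15 - 48)/(2 - 33) ≡ 20/22 mod 53. 22⁻¹ ≡ 41 (mod 53), so λ ≡ 25.
  x = λ² - 33 - 2 = 625 - 35 ≡ 7; y = λ·(33 - 7) - 48 ≡ 19. → (7, 19)
4P: (7, 19) + (2, 15). λ = (15 - 19)/(2 - 7) ≡ 49/48 mod 53. 48⁻¹ ≡ 21 (mod 53) since 48·21 = 1008 ≡ 1, so λ ≡ 22.
  x = λ² - 7 - 2 = 484 - 9 ≡ 51; y = λ·(7 - 51) - 19 ≡ 20. → (51, 20)

(51, 20)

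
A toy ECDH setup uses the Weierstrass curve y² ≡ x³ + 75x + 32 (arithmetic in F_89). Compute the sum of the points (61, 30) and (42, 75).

(35, 63)

(61, 30) + (42, 75). λ = (75 - 30)/(42 - 61) ≡ 45/70 mod 89. 70⁻¹ ≡ 14 (mod 89), so λ ≡ 7.
  x = λ² - 61 - 42 = 49 - 103 ≡ 35; y = λ·(61 - 35) - 30 ≡ 63. → (35, 63)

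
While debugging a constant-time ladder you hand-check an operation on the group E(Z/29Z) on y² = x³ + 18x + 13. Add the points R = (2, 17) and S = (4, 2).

(14, 15)

(2, 17) + (4, 2). λ = (2 - 17)/(4 - 2) ≡ 14/2 mod 29. 2⁻¹ ≡ 15 (mod 29) since 2·15 = 30 ≡ 1, so λ ≡ 7.
  x = λ² - 2 - 4 = 49 - 6 ≡ 14; y = λ·(2 - 14) - 17 ≡ 15. → (14, 15)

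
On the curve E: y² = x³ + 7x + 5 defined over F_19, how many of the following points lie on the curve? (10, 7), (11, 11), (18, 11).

2

(10, 7): 7² ≡ 11, rhs ≡ 11 → on.
(11, 11): 11² ≡ 7, rhs ≡ 7 → on.
(18, 11): 11² ≡ 7, rhs ≡ 16 → off.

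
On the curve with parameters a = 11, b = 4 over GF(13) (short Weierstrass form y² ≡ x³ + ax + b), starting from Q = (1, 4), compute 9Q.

Double-and-add on 9 = (1001)₂. Start with Q = (1, 4) for the leading 1-bit.
double: tangent at (1, 4): λ = (3·1² + 11)/(2·4) ≡ 1/8. 8⁻¹ ≡ 5 (mod 13), so λ ≡ 1·5 ≡ 5.
  x = λ² - 1 - 1 = 25 - 2 ≡ 10; y = λ·(1 - 10) - 4 ≡ 3. → (10, 3)
double: tangent at (10, 3): λ = (3·10² + 11)/(2·3) ≡ 12/6. 6⁻¹ ≡ 11 (mod 13) since 6·11 = 66 ≡ 1, so λ ≡ 12·11 ≡ 2.
  x = λ² - 10 - 10 = 4 - 20 ≡ 10; y = λ·(10 - 10) - 3 ≡ 10. → (10, 10)
double: tangent at (10, 10): λ = (3·10² + 11)/(2·10) ≡ 12/7. 7⁻¹ ≡ 2 (mod 13), so λ ≡ 12·2 ≡ 11.
  x = λ² - 10 - 10 = 121 - 20 ≡ 10; y = λ·(10 - 10) - 10 ≡ 3. → (10, 3)
add Q: (10, 3) + (1, 4). λ = (4 - 3)/(1 - 10) ≡ 1/4 mod 13. 4⁻¹ ≡ 10 (mod 13) since 4·10 = 40 ≡ 1, so λ ≡ 10.
  x = λ² - 10 - 1 = 100 - 11 ≡ 11; y = λ·(10 - 11) - 3 ≡ 0. → (11, 0)

(11, 0)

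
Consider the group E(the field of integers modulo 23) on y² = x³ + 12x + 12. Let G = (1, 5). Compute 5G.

Repeated addition: build up to 5G.
2G: tangent at (1, 5): λ = (3·1² + 12)/(2·5) ≡ 15/10. 10⁻¹ ≡ 7 (mod 23) since 10·7 = 70 ≡ 1, so λ ≡ 15·7 ≡ 13.
  x = λ² - 1 - 1 = 169 - 2 ≡ 6; y = λ·(1 - 6) - 5 ≡ 22. → (6, 22)
3G: (6, 22) + (1, 5). λ = (5 - 22)/(1 - 6) ≡ 6/18 mod 23. 18⁻¹ ≡ 9 (mod 23) since 18·9 = 162 ≡ 1, so λ ≡ 8.
  x = λ² - 6 - 1 = 64 - 7 ≡ 11; y = λ·(6 - 11) - 22 ≡ 7. → (11, 7)
4G: (11, 7) + (1, 5). λ = (5 - 7)/(1 - 11) ≡ 21/13 mod 23. 13⁻¹ ≡ 16 (mod 23), so λ ≡ 14.
  x = λ² - 11 - 1 = 196 - 12 ≡ 0; y = λ·(11 - 0) - 7 ≡ 9. → (0, 9)
5G: (0, 9) + (1, 5). λ = (5 - 9)/(1 - 0) ≡ 19/1 mod 23. 1⁻¹ ≡ 1 (mod 23) since 1·1 = 1 ≡ 1, so λ ≡ 19.
  x = λ² - 0 - 1 = 361 - 1 ≡ 15; y = λ·(0 - 15) - 9 ≡ 5. → (15, 5)

(15, 5)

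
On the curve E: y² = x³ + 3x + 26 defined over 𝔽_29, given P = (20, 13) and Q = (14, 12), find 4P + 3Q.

(14, 12)

First 4P:
Double-and-add on 4 = (100)₂. Start with P = (20, 13) for the leading 1-bit.
double: tangent at (20, 13): λ = (3·20² + 3)/(2·13) ≡ 14/26. 26⁻¹ ≡ 19 (mod 29) since 26·19 = 494 ≡ 1, so λ ≡ 14·19 ≡ 5.
  x = λ² - 20 - 20 = 25 - 40 ≡ 14; y = λ·(20 - 14) - 13 ≡ 17. → (14, 17)
double: tangent at (14, 17): λ = (3·14² + 3)/(2·17) ≡ 11/5. 5⁻¹ ≡ 6 (mod 29), so λ ≡ 11·6 ≡ 8.
  x = λ² - 14 - 14 = 64 - 28 ≡ 7; y = λ·(14 - 7) - 17 ≡ 10. → (7, 10)
4P = (7, 10).
Next 3Q:
Repeated addition: build up to 3Q.
2Q: tangent at (14, 12): λ = (3·14² + 3)/(2·12) ≡ 11/24. 24⁻¹ ≡ 23 (mod 29) since 24·23 = 552 ≡ 1, so λ ≡ 11·23 ≡ 21.
  x = λ² - 14 - 14 = 441 - 28 ≡ 7; y = λ·(14 - 7) - 12 ≡ 19. → (7, 19)
3Q: (7, 19) + (14, 12). λ = (12 - 19)/(14 - 7) ≡ 22/7 mod 29. 7⁻¹ ≡ 25 (mod 29) since 7·25 = 175 ≡ 1, so λ ≡ 28.
  x = λ² - 7 - 14 = 784 - 21 ≡ 9; y = λ·(7 - 9) - 19 ≡ 12. → (9, 12)
3Q = (9, 12).
Finally 4P + 3Q:
(7, 10) + (9, 12). λ = (12 - 10)/(9 - 7) ≡ 2/2 mod 29. 2⁻¹ ≡ 15 (mod 29), so λ ≡ 1.
  x = λ² - 7 - 9 = 1 - 16 ≡ 14; y = λ·(7 - 14) - 10 ≡ 12. → (14, 12)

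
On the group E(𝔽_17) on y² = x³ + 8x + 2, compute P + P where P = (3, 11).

tangent at (3, 11): λ = (3·3² + 8)/(2·11) ≡ 1/5. 5⁻¹ ≡ 7 (mod 17) since 5·7 = 35 ≡ 1, so λ ≡ 1·7 ≡ 7.
  x = λ² - 3 - 3 = 49 - 6 ≡ 9; y = λ·(3 - 9) - 11 ≡ 15. → (9, 15)

(9, 15)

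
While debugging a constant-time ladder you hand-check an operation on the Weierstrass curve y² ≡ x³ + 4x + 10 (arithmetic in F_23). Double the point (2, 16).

tangent at (2, 16): λ = (3·2² + 4)/(2·16) ≡ 16/9. 9⁻¹ ≡ 18 (mod 23), so λ ≡ 16·18 ≡ 12.
  x = λ² - 2 - 2 = 144 - 4 ≡ 2; y = λ·(2 - 2) - 16 ≡ 7. → (2, 7)

(2, 7)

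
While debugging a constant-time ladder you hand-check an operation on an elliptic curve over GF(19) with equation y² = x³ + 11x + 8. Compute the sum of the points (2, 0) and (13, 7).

(11, 15)

(2, 0) + (13, 7). λ = (7 - 0)/(13 - 2) ≡ 7/11 mod 19. 11⁻¹ ≡ 7 (mod 19) since 11·7 = 77 ≡ 1, so λ ≡ 11.
  x = λ² - 2 - 13 = 121 - 15 ≡ 11; y = λ·(2 - 11) - 0 ≡ 15. → (11, 15)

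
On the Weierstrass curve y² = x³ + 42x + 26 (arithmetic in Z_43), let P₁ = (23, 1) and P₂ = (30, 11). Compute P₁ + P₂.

(21, 8)

(23, 1) + (30, 11). λ = (11 - 1)/(30 - 23) ≡ 10/7 mod 43. 7⁻¹ ≡ 37 (mod 43), so λ ≡ 26.
  x = λ² - 23 - 30 = 676 - 53 ≡ 21; y = λ·(23 - 21) - 1 ≡ 8. → (21, 8)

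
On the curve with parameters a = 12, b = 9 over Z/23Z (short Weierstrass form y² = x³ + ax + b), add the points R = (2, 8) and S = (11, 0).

(2, 8) + (11, 0). λ = (0 - 8)/(11 - 2) ≡ 15/9 mod 23. 9⁻¹ ≡ 18 (mod 23) since 9·18 = 162 ≡ 1, so λ ≡ 17.
  x = λ² - 2 - 11 = 289 - 13 ≡ 0; y = λ·(2 - 0) - 8 ≡ 3. → (0, 3)

(0, 3)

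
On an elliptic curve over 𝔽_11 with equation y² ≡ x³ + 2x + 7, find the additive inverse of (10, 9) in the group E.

-(10, 9) = (10, -9 mod 11) = (10, 2).

(10, 2)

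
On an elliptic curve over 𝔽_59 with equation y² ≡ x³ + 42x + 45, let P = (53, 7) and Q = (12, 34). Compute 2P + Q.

First 2P:
Repeated addition: build up to 2P.
2P: tangent at (53, 7): λ = (3·53² + 42)/(2·7) ≡ 32/14. 14⁻¹ ≡ 38 (mod 59) since 14·38 = 532 ≡ 1, so λ ≡ 32·38 ≡ 36.
  x = λ² - 53 - 53 = 1296 - 106 ≡ 10; y = λ·(53 - 10) - 7 ≡ 7. → (10, 7)
2P = (10, 7).
Finally 2P + Q:
(10, 7) + (12, 34). λ = (34 - 7)/(12 - 10) ≡ 27/2 mod 59. 2⁻¹ ≡ 30 (mod 59), so λ ≡ 43.
  x = λ² - 10 - 12 = 1849 - 22 ≡ 57; y = λ·(10 - 57) - 7 ≡ 37. → (57, 37)

(57, 37)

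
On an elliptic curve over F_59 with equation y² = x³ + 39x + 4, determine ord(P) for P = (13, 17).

2P: tangent at (13, 17): λ = (3·13² + 39)/(2·17) ≡ 15/34. 34⁻¹ ≡ 33 (mod 59), so λ ≡ 15·33 ≡ 23.
  x = λ² - 13 - 13 = 529 - 26 ≡ 31; y = λ·(13 - 31) - 17 ≡ 41. → (31, 41)
3P: (31, 41) + (13, 17). λ = (17 - 41)/(13 - 31) ≡ 35/41 mod 59. 41⁻¹ ≡ 36 (mod 59), so λ ≡ 21.
  x = λ² - 31 - 13 = 441 - 44 ≡ 43; y = λ·(31 - 43) - 41 ≡ 2. → (43, 2)
4P: (43, 2) + (13, 17). λ = (17 - 2)/(13 - 43) ≡ 15/29 mod 59. 29⁻¹ ≡ 57 (mod 59), so λ ≡ 29.
  x = λ² - 43 - 13 = 841 - 56 ≡ 18; y = λ·(43 - 18) - 2 ≡ 15. → (18, 15)
5P: (18, 15) + (13, 17). λ = (17 - 15)/(13 - 18) ≡ 2/54 mod 59. 54⁻¹ ≡ 47 (mod 59), so λ ≡ 35.
  x = λ² - 18 - 13 = 1225 - 31 ≡ 14; y = λ·(18 - 14) - 15 ≡ 7. → (14, 7)
6P: (14, 7) + (13, 17). λ = (17 - 7)/(13 - 14) ≡ 10/58 mod 59. 58⁻¹ ≡ 58 (mod 59) since 58·58 = 3364 ≡ 1, so λ ≡ 49.
  x = λ² - 14 - 13 = 2401 - 27 ≡ 14; y = λ·(14 - 14) - 7 ≡ 52. → (14, 52)
7P: (14, 52) + (13, 17). λ = (17 - 52)/(13 - 14) ≡ 24/58 mod 59. 58⁻¹ ≡ 58 (mod 59) since 58·58 = 3364 ≡ 1, so λ ≡ 35.
  x = λ² - 14 - 13 = 1225 - 27 ≡ 18; y = λ·(14 - 18) - 52 ≡ 44. → (18, 44)
8P: (18, 44) + (13, 17). λ = (17 - 44)/(13 - 18) ≡ 32/54 mod 59. 54⁻¹ ≡ 47 (mod 59) since 54·47 = 2538 ≡ 1, so λ ≡ 29.
  x = λ² - 18 - 13 = 841 - 31 ≡ 43; y = λ·(18 - 43) - 44 ≡ 57. → (43, 57)
9P: (43, 57) + (13, 17). λ = (17 - 57)/(13 - 43) ≡ 19/29 mod 59. 29⁻¹ ≡ 57 (mod 59) since 29·57 = 1653 ≡ 1, so λ ≡ 21.
  x = λ² - 43 - 13 = 441 - 56 ≡ 31; y = λ·(43 - 31) - 57 ≡ 18. → (31, 18)
10P: (31, 18) + (13, 17). λ = (17 - 18)/(13 - 31) ≡ 58/41 mod 59. 41⁻¹ ≡ 36 (mod 59), so λ ≡ 23.
  x = λ² - 31 - 13 = 529 - 44 ≡ 13; y = λ·(31 - 13) - 18 ≡ 42. → (13, 42)
11P: (13, 42) + (13, 17): same x and y₁ ≡ -y₂, so the sum is O.
11P = O, so the order is 11.

11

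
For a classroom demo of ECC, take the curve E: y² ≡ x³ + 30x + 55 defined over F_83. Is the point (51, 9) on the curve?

y² = 9² ≡ 81; x³ + 30x + 55 = 134236 ≡ 25 (mod 83). 81 ≠ 25.

no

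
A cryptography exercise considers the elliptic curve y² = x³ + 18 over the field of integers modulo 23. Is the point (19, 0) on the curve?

y² = 0² ≡ 0; x³ + 0x + 18 = 6877 ≡ 0 (mod 23). 0 = 0.

yes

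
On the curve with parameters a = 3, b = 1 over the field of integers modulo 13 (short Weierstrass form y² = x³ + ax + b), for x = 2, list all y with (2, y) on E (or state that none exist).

none

x³ + 3x + 1 = 15 ≡ 2 (mod 13).
2 is a non-residue mod 13; no y exists.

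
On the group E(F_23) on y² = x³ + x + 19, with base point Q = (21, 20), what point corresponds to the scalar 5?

Double-and-add on 5 = (101)₂. Start with Q = (21, 20) for the leading 1-bit.
double: tangent at (21, 20): λ = (3·21² + 1)/(2·20) ≡ 13/17. 17⁻¹ ≡ 19 (mod 23) since 17·19 = 323 ≡ 1, so λ ≡ 13·19 ≡ 17.
  x = λ² - 21 - 21 = 289 - 42 ≡ 17; y = λ·(21 - 17) - 20 ≡ 2. → (17, 2)
double: tangent at (17, 2): λ = (3·17² + 1)/(2·2) ≡ 17/4. 4⁻¹ ≡ 6 (mod 23), so λ ≡ 17·6 ≡ 10.
  x = λ² - 17 - 17 = 100 - 34 ≡ 20; y = λ·(17 - 20) - 2 ≡ 14. → (20, 14)
add Q: (20, 14) + (21, 20). λ = (20 - 14)/(21 - 20) ≡ 6/1 mod 23. 1⁻¹ ≡ 1 (mod 23), so λ ≡ 6.
  x = λ² - 20 - 21 = 36 - 41 ≡ 18; y = λ·(20 - 18) - 14 ≡ 21. → (18, 21)

(18, 21)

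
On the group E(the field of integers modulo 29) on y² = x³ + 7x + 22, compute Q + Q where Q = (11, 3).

tangent at (11, 3): λ = (3·11² + 7)/(2·3) ≡ 22/6. 6⁻¹ ≡ 5 (mod 29), so λ ≡ 22·5 ≡ 23.
  x = λ² - 11 - 11 = 529 - 22 ≡ 14; y = λ·(11 - 14) - 3 ≡ 15. → (14, 15)

(14, 15)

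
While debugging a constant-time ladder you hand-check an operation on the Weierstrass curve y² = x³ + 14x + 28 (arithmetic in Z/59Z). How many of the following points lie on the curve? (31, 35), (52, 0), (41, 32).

(31, 35): 35² ≡ 45, rhs ≡ 45 → on.
(52, 0): 0² ≡ 0, rhs ≡ 0 → on.
(41, 32): 32² ≡ 21, rhs ≡ 21 → on.

3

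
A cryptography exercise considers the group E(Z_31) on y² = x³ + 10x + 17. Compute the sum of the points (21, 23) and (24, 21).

(21, 23) + (24, 21). λ = (21 - 23)/(24 - 21) ≡ 29/3 mod 31. 3⁻¹ ≡ 21 (mod 31), so λ ≡ 20.
  x = λ² - 21 - 24 = 400 - 45 ≡ 14; y = λ·(21 - 14) - 23 ≡ 24. → (14, 24)

(14, 24)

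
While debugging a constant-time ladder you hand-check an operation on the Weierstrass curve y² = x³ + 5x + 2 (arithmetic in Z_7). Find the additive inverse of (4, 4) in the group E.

(4, 3)

-(4, 4) = (4, -4 mod 7) = (4, 3).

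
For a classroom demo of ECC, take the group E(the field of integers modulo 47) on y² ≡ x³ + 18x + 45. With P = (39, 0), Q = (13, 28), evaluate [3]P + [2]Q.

(27, 2)

First 3P:
Repeated addition: build up to 3P.
2P: (39, 0) + (39, 0): same x and y₁ ≡ -y₂, so the sum is O.
3P: O + (39, 0) = (39, 0) (identity).
3P = (39, 0).
Next 2Q:
Repeated addition: build up to 2Q.
2Q: tangent at (13, 28): λ = (3·13² + 18)/(2·28) ≡ 8/9. 9⁻¹ ≡ 21 (mod 47), so λ ≡ 8·21 ≡ 27.
  x = λ² - 13 - 13 = 729 - 26 ≡ 45; y = λ·(13 - 45) - 28 ≡ 1. → (45, 1)
2Q = (45, 1).
Finally 3P + 2Q:
(39, 0) + (45, 1). λ = (1 - 0)/(45 - 39) ≡ 1/6 mod 47. 6⁻¹ ≡ 8 (mod 47) since 6·8 = 48 ≡ 1, so λ ≡ 8.
  x = λ² - 39 - 45 = 64 - 84 ≡ 27; y = λ·(39 - 27) - 0 ≡ 2. → (27, 2)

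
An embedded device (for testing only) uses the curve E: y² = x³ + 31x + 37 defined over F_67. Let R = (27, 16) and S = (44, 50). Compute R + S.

(0, 38)

(27, 16) + (44, 50). λ = (50 - 16)/(44 - 27) ≡ 34/17 mod 67. 17⁻¹ ≡ 4 (mod 67), so λ ≡ 2.
  x = λ² - 27 - 44 = 4 - 71 ≡ 0; y = λ·(27 - 0) - 16 ≡ 38. → (0, 38)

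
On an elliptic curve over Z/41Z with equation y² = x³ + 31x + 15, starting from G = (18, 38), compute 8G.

Double-and-add on 8 = (1000)₂. Start with G = (18, 38) for the leading 1-bit.
double: tangent at (18, 38): λ = (3·18² + 31)/(2·38) ≡ 19/35. 35⁻¹ ≡ 34 (mod 41), so λ ≡ 19·34 ≡ 31.
  x = λ² - 18 - 18 = 961 - 36 ≡ 23; y = λ·(18 - 23) - 38 ≡ 12. → (23, 12)
double: tangent at (23, 12): λ = (3·23² + 31)/(2·12) ≡ 19/24. 24⁻¹ ≡ 12 (mod 41), so λ ≡ 19·12 ≡ 23.
  x = λ² - 23 - 23 = 529 - 46 ≡ 32; y = λ·(23 - 32) - 12 ≡ 27. → (32, 27)
double: tangent at (32, 27): λ = (3·32² + 31)/(2·27) ≡ 28/13. 13⁻¹ ≡ 19 (mod 41), so λ ≡ 28·19 ≡ 40.
  x = λ² - 32 - 32 = 1600 - 64 ≡ 19; y = λ·(32 - 19) - 27 ≡ 1. → (19, 1)

(19, 1)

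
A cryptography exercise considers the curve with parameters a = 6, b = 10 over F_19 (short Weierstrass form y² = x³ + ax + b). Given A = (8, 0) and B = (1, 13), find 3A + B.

(15, 13)

First 3A:
Repeated addition: build up to 3A.
2A: (8, 0) + (8, 0): same x and y₁ ≡ -y₂, so the sum is O.
3A: O + (8, 0) = (8, 0) (identity).
3A = (8, 0).
Finally 3A + B:
(8, 0) + (1, 13). λ = (13 - 0)/(1 - 8) ≡ 13/12 mod 19. 12⁻¹ ≡ 8 (mod 19), so λ ≡ 9.
  x = λ² - 8 - 1 = 81 - 9 ≡ 15; y = λ·(8 - 15) - 0 ≡ 13. → (15, 13)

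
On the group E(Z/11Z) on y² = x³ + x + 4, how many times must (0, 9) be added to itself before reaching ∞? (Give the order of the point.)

2P: tangent at (0, 9): λ = (3·0² + 1)/(2·9) ≡ 1/7. 7⁻¹ ≡ 8 (mod 11), so λ ≡ 1·8 ≡ 8.
  x = λ² - 0 - 0 = 64 - 0 ≡ 9; y = λ·(0 - 9) - 9 ≡ 7. → (9, 7)
3P: (9, 7) + (0, 9). λ = (9 - 7)/(0 - 9) ≡ 2/2 mod 11. 2⁻¹ ≡ 6 (mod 11), so λ ≡ 1.
  x = λ² - 9 - 0 = 1 - 9 ≡ 3; y = λ·(9 - 3) - 7 ≡ 10. → (3, 10)
4P: (3, 10) + (0, 9). λ = (9 - 10)/(0 - 3) ≡ 10/8 mod 11. 8⁻¹ ≡ 7 (mod 11), so λ ≡ 4.
  x = λ² - 3 - 0 = 16 - 3 ≡ 2; y = λ·(3 - 2) - 10 ≡ 5. → (2, 5)
5P: (2, 5) + (0, 9). λ = (9 - 5)/(0 - 2) ≡ 4/9 mod 11. 9⁻¹ ≡ 5 (mod 11), so λ ≡ 9.
  x = λ² - 2 - 0 = 81 - 2 ≡ 2; y = λ·(2 - 2) - 5 ≡ 6. → (2, 6)
6P: (2, 6) + (0, 9). λ = (9 - 6)/(0 - 2) ≡ 3/9 mod 11. 9⁻¹ ≡ 5 (mod 11), so λ ≡ 4.
  x = λ² - 2 - 0 = 16 - 2 ≡ 3; y = λ·(2 - 3) - 6 ≡ 1. → (3, 1)
7P: (3, 1) + (0, 9). λ = (9 - 1)/(0 - 3) ≡ 8/8 mod 11. 8⁻¹ ≡ 7 (mod 11) since 8·7 = 56 ≡ 1, so λ ≡ 1.
  x = λ² - 3 - 0 = 1 - 3 ≡ 9; y = λ·(3 - 9) - 1 ≡ 4. → (9, 4)
8P: (9, 4) + (0, 9). λ = (9 - 4)/(0 - 9) ≡ 5/2 mod 11. 2⁻¹ ≡ 6 (mod 11), so λ ≡ 8.
  x = λ² - 9 - 0 = 64 - 9 ≡ 0; y = λ·(9 - 0) - 4 ≡ 2. → (0, 2)
9P: (0, 2) + (0, 9): same x and y₁ ≡ -y₂, so the sum is ∞.
9P = ∞, so the order is 9.

9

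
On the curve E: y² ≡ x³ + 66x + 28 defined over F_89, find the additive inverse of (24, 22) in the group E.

(24, 67)

-(24, 22) = (24, -22 mod 89) = (24, 67).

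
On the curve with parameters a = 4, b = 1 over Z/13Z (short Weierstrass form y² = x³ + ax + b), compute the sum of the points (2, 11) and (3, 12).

(2, 11) + (3, 12). λ = (12 - 11)/(3 - 2) ≡ 1/1 mod 13. 1⁻¹ ≡ 1 (mod 13), so λ ≡ 1.
  x = λ² - 2 - 3 = 1 - 5 ≡ 9; y = λ·(2 - 9) - 11 ≡ 8. → (9, 8)

(9, 8)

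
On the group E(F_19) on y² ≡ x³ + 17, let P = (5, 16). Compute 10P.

(5, 16)

Repeated addition: build up to 10P.
2P: tangent at (5, 16): λ = (3·5² + 0)/(2·16) ≡ 18/13. 13⁻¹ ≡ 3 (mod 19) since 13·3 = 39 ≡ 1, so λ ≡ 18·3 ≡ 16.
  x = λ² - 5 - 5 = 256 - 10 ≡ 18; y = λ·(5 - 18) - 16 ≡ 4. → (18, 4)
3P: (18, 4) + (5, 16). λ = (16 - 4)/(5 - 18) ≡ 12/6 mod 19. 6⁻¹ ≡ 16 (mod 19), so λ ≡ 2.
  x = λ² - 18 - 5 = 4 - 23 ≡ 0; y = λ·(18 - 0) - 4 ≡ 13. → (0, 13)
4P: (0, 13) + (5, 16). λ = (16 - 13)/(5 - 0) ≡ 3/5 mod 19. 5⁻¹ ≡ 4 (mod 19), so λ ≡ 12.
  x = λ² - 0 - 5 = 144 - 5 ≡ 6; y = λ·(0 - 6) - 13 ≡ 10. → (6, 10)
5P: (6, 10) + (5, 16). λ = (16 - 10)/(5 - 6) ≡ 6/18 mod 19. 18⁻¹ ≡ 18 (mod 19), so λ ≡ 13.
  x = λ² - 6 - 5 = 169 - 11 ≡ 6; y = λ·(6 - 6) - 10 ≡ 9. → (6, 9)
6P: (6, 9) + (5, 16). λ = (16 - 9)/(5 - 6) ≡ 7/18 mod 19. 18⁻¹ ≡ 18 (mod 19), so λ ≡ 12.
  x = λ² - 6 - 5 = 144 - 11 ≡ 0; y = λ·(6 - 0) - 9 ≡ 6. → (0, 6)
7P: (0, 6) + (5, 16). λ = (16 - 6)/(5 - 0) ≡ 10/5 mod 19. 5⁻¹ ≡ 4 (mod 19), so λ ≡ 2.
  x = λ² - 0 - 5 = 4 - 5 ≡ 18; y = λ·(0 - 18) - 6 ≡ 15. → (18, 15)
8P: (18, 15) + (5, 16). λ = (16 - 15)/(5 - 18) ≡ 1/6 mod 19. 6⁻¹ ≡ 16 (mod 19) since 6·16 = 96 ≡ 1, so λ ≡ 16.
  x = λ² - 18 - 5 = 256 - 23 ≡ 5; y = λ·(18 - 5) - 15 ≡ 3. → (5, 3)
9P: (5, 3) + (5, 16): same x and y₁ ≡ -y₂, so the sum is ∞.
10P: ∞ + (5, 16) = (5, 16) (identity).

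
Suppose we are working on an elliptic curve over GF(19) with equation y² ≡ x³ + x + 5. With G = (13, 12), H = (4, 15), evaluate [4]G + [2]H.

First 4G:
Double-and-add on 4 = (100)₂. Start with G = (13, 12) for the leading 1-bit.
double: tangent at (13, 12): λ = (3·13² + 1)/(2·12) ≡ 14/5. 5⁻¹ ≡ 4 (mod 19) since 5·4 = 20 ≡ 1, so λ ≡ 14·4 ≡ 18.
  x = λ² - 13 - 13 = 324 - 26 ≡ 13; y = λ·(13 - 13) - 12 ≡ 7. → (13, 7)
double: tangent at (13, 7): λ = (3·13² + 1)/(2·7) ≡ 14/14. 14⁻¹ ≡ 15 (mod 19), so λ ≡ 14·15 ≡ 1.
  x = λ² - 13 - 13 = 1 - 26 ≡ 13; y = λ·(13 - 13) - 7 ≡ 12. → (13, 12)
4G = (13, 12).
Next 2H:
Repeated addition: build up to 2H.
2H: tangent at (4, 15): λ = (3·4² + 1)/(2·15) ≡ 11/11. 11⁻¹ ≡ 7 (mod 19), so λ ≡ 11·7 ≡ 1.
  x = λ² - 4 - 4 = 1 - 8 ≡ 12; y = λ·(4 - 12) - 15 ≡ 15. → (12, 15)
2H = (12, 15).
Finally 4G + 2H:
(13, 12) + (12, 15). λ = (15 - 12)/(12 - 13) ≡ 3/18 mod 19. 18⁻¹ ≡ 18 (mod 19) since 18·18 = 324 ≡ 1, so λ ≡ 16.
  x = λ² - 13 - 12 = 256 - 25 ≡ 3; y = λ·(13 - 3) - 12 ≡ 15. → (3, 15)

(3, 15)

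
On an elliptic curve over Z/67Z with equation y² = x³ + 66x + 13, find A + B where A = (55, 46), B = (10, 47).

(55, 46) + (10, 47). λ = (47 - 46)/(10 - 55) ≡ 1/22 mod 67. 22⁻¹ ≡ 64 (mod 67) since 22·64 = 1408 ≡ 1, so λ ≡ 64.
  x = λ² - 55 - 10 = 4096 - 65 ≡ 11; y = λ·(55 - 11) - 46 ≡ 23. → (11, 23)

(11, 23)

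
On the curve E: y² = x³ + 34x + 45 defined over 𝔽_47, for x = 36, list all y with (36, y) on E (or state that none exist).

19, 28

x³ + 34x + 45 = 47925 ≡ 32 (mod 47).
Square roots of 32 mod 47: 19 and 28 (since 19² = 361 ≡ 32).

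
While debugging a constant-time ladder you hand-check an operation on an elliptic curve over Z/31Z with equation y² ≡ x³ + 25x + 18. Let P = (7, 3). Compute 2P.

tangent at (7, 3): λ = (3·7² + 25)/(2·3) ≡ 17/6. 6⁻¹ ≡ 26 (mod 31) since 6·26 = 156 ≡ 1, so λ ≡ 17·26 ≡ 8.
  x = λ² - 7 - 7 = 64 - 14 ≡ 19; y = λ·(7 - 19) - 3 ≡ 25. → (19, 25)

(19, 25)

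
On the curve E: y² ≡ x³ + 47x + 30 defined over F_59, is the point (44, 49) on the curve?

y² = 49² ≡ 41; x³ + 47x + 30 = 87282 ≡ 21 (mod 59). 41 ≠ 21.

no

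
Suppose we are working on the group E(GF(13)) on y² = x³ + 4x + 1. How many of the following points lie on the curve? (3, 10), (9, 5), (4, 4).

(3, 10): 10² ≡ 9, rhs ≡ 1 → off.
(9, 5): 5² ≡ 12, rhs ≡ 12 → on.
(4, 4): 4² ≡ 3, rhs ≡ 3 → on.

2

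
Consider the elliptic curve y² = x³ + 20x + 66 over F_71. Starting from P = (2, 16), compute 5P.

(57, 38)

Double-and-add on 5 = (101)₂. Start with P = (2, 16) for the leading 1-bit.
double: tangent at (2, 16): λ = (3·2² + 20)/(2·16) ≡ 32/32. 32⁻¹ ≡ 20 (mod 71), so λ ≡ 32·20 ≡ 1.
  x = λ² - 2 - 2 = 1 - 4 ≡ 68; y = λ·(2 - 68) - 16 ≡ 60. → (68, 60)
double: tangent at (68, 60): λ = (3·68² + 20)/(2·60) ≡ 47/49. 49⁻¹ ≡ 29 (mod 71), so λ ≡ 47·29 ≡ 14.
  x = λ² - 68 - 68 = 196 - 136 ≡ 60; y = λ·(68 - 60) - 60 ≡ 52. → (60, 52)
add P: (60, 52) + (2, 16). λ = (16 - 52)/(2 - 60) ≡ 35/13 mod 71. 13⁻¹ ≡ 11 (mod 71) since 13·11 = 143 ≡ 1, so λ ≡ 30.
  x = λ² - 60 - 2 = 900 - 62 ≡ 57; y = λ·(60 - 57) - 52 ≡ 38. → (57, 38)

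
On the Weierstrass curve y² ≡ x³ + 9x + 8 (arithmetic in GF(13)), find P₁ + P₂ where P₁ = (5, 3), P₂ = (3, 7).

(5, 3) + (3, 7). λ = (7 - 3)/(3 - 5) ≡ 4/11 mod 13. 11⁻¹ ≡ 6 (mod 13) since 11·6 = 66 ≡ 1, so λ ≡ 11.
  x = λ² - 5 - 3 = 121 - 8 ≡ 9; y = λ·(5 - 9) - 3 ≡ 5. → (9, 5)

(9, 5)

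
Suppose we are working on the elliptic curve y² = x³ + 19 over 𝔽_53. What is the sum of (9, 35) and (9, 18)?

The two points share x = 9 and their y-coordinates satisfy 35 + 18 ≡ 0 (mod 53), so they are inverses. Their sum is ∞.

O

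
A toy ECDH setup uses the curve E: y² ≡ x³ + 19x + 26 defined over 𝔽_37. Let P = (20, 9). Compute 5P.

Repeated addition: build up to 5P.
2P: tangent at (20, 9): λ = (3·20² + 19)/(2·9) ≡ 35/18. 18⁻¹ ≡ 35 (mod 37), so λ ≡ 35·35 ≡ 4.
  x = λ² - 20 - 20 = 16 - 40 ≡ 13; y = λ·(20 - 13) - 9 ≡ 19. → (13, 19)
3P: (13, 19) + (20, 9). λ = (9 - 19)/(20 - 13) ≡ 27/7 mod 37. 7⁻¹ ≡ 16 (mod 37), so λ ≡ 25.
  x = λ² - 13 - 20 = 625 - 33 ≡ 0; y = λ·(13 - 0) - 19 ≡ 10. → (0, 10)
4P: (0, 10) + (20, 9). λ = (9 - 10)/(20 - 0) ≡ 36/20 mod 37. 20⁻¹ ≡ 13 (mod 37), so λ ≡ 24.
  x = λ² - 0 - 20 = 576 - 20 ≡ 1; y = λ·(0 - 1) - 10 ≡ 3. → (1, 3)
5P: (1, 3) + (20, 9). λ = (9 - 3)/(20 - 1) ≡ 6/19 mod 37. 19⁻¹ ≡ 2 (mod 37), so λ ≡ 12.
  x = λ² - 1 - 20 = 144 - 21 ≡ 12; y = λ·(1 - 12) - 3 ≡ 13. → (12, 13)

(12, 13)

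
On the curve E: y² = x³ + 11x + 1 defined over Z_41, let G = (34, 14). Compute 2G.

(13, 2)

tangent at (34, 14): λ = (3·34² + 11)/(2·14) ≡ 35/28. 28⁻¹ ≡ 22 (mod 41), so λ ≡ 35·22 ≡ 32.
  x = λ² - 34 - 34 = 1024 - 68 ≡ 13; y = λ·(34 - 13) - 14 ≡ 2. → (13, 2)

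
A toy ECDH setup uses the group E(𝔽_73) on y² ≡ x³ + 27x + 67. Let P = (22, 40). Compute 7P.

Double-and-add on 7 = (111)₂. Start with P = (22, 40) for the leading 1-bit.
double: tangent at (22, 40): λ = (3·22² + 27)/(2·40) ≡ 19/7. 7⁻¹ ≡ 21 (mod 73), so λ ≡ 19·21 ≡ 34.
  x = λ² - 22 - 22 = 1156 - 44 ≡ 17; y = λ·(22 - 17) - 40 ≡ 57. → (17, 57)
add P: (17, 57) + (22, 40). λ = (40 - 57)/(22 - 17) ≡ 56/5 mod 73. 5⁻¹ ≡ 44 (mod 73), so λ ≡ 55.
  x = λ² - 17 - 22 = 3025 - 39 ≡ 66; y = λ·(17 - 66) - 57 ≡ 22. → (66, 22)
double: tangent at (66, 22): λ = (3·66² + 27)/(2·22) ≡ 28/44. 44⁻¹ ≡ 5 (mod 73), so λ ≡ 28·5 ≡ 67.
  x = λ² - 66 - 66 = 4489 - 132 ≡ 50; y = λ·(66 - 50) - 22 ≡ 28. → (50, 28)
add P: (50, 28) + (22, 40). λ = (40 - 28)/(22 - 50) ≡ 12/45 mod 73. 45⁻¹ ≡ 13 (mod 73) since 45·13 = 585 ≡ 1, so λ ≡ 10.
  x = λ² - 50 - 22 = 100 - 72 ≡ 28; y = λ·(50 - 28) - 28 ≡ 46. → (28, 46)

(28, 46)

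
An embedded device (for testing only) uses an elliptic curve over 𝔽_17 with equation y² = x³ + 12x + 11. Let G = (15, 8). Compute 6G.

(16, 7)

Double-and-add on 6 = (110)₂. Start with G = (15, 8) for the leading 1-bit.
double: tangent at (15, 8): λ = (3·15² + 12)/(2·8) ≡ 7/16. 16⁻¹ ≡ 16 (mod 17), so λ ≡ 7·16 ≡ 10.
  x = λ² - 15 - 15 = 100 - 30 ≡ 2; y = λ·(15 - 2) - 8 ≡ 3. → (2, 3)
add G: (2, 3) + (15, 8). λ = (8 - 3)/(15 - 2) ≡ 5/13 mod 17. 13⁻¹ ≡ 4 (mod 17), so λ ≡ 3.
  x = λ² - 2 - 15 = 9 - 17 ≡ 9; y = λ·(2 - 9) - 3 ≡ 10. → (9, 10)
double: tangent at (9, 10): λ = (3·9² + 12)/(2·10) ≡ 0/3. 3⁻¹ ≡ 6 (mod 17) since 3·6 = 18 ≡ 1, so λ ≡ 0·6 ≡ 0.
  x = λ² - 9 - 9 = 0 - 18 ≡ 16; y = λ·(9 - 16) - 10 ≡ 7. → (16, 7)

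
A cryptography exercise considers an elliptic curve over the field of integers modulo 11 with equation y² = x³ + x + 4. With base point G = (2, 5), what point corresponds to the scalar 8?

(2, 6)

Repeated addition: build up to 8G.
2G: tangent at (2, 5): λ = (3·2² + 1)/(2·5) ≡ 2/10. 10⁻¹ ≡ 10 (mod 11) since 10·10 = 100 ≡ 1, so λ ≡ 2·10 ≡ 9.
  x = λ² - 2 - 2 = 81 - 4 ≡ 0; y = λ·(2 - 0) - 5 ≡ 2. → (0, 2)
3G: (0, 2) + (2, 5). λ = (5 - 2)/(2 - 0) ≡ 3/2 mod 11. 2⁻¹ ≡ 6 (mod 11), so λ ≡ 7.
  x = λ² - 0 - 2 = 49 - 2 ≡ 3; y = λ·(0 - 3) - 2 ≡ 10. → (3, 10)
4G: (3, 10) + (2, 5). λ = (5 - 10)/(2 - 3) ≡ 6/10 mod 11. 10⁻¹ ≡ 10 (mod 11), so λ ≡ 5.
  x = λ² - 3 - 2 = 25 - 5 ≡ 9; y = λ·(3 - 9) - 10 ≡ 4. → (9, 4)
5G: (9, 4) + (2, 5). λ = (5 - 4)/(2 - 9) ≡ 1/4 mod 11. 4⁻¹ ≡ 3 (mod 11) since 4·3 = 12 ≡ 1, so λ ≡ 3.
  x = λ² - 9 - 2 = 9 - 11 ≡ 9; y = λ·(9 - 9) - 4 ≡ 7. → (9, 7)
6G: (9, 7) + (2, 5). λ = (5 - 7)/(2 - 9) ≡ 9/4 mod 11. 4⁻¹ ≡ 3 (mod 11), so λ ≡ 5.
  x = λ² - 9 - 2 = 25 - 11 ≡ 3; y = λ·(9 - 3) - 7 ≡ 1. → (3, 1)
7G: (3, 1) + (2, 5). λ = (5 - 1)/(2 - 3) ≡ 4/10 mod 11. 10⁻¹ ≡ 10 (mod 11) since 10·10 = 100 ≡ 1, so λ ≡ 7.
  x = λ² - 3 - 2 = 49 - 5 ≡ 0; y = λ·(3 - 0) - 1 ≡ 9. → (0, 9)
8G: (0, 9) + (2, 5). λ = (5 - 9)/(2 - 0) ≡ 7/2 mod 11. 2⁻¹ ≡ 6 (mod 11) since 2·6 = 12 ≡ 1, so λ ≡ 9.
  x = λ² - 0 - 2 = 81 - 2 ≡ 2; y = λ·(0 - 2) - 9 ≡ 6. → (2, 6)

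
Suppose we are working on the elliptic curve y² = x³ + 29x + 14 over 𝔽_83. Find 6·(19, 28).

(79, 0)

Write G = (19, 28).
Repeated addition: build up to 6G.
2G: tangent at (19, 28): λ = (3·19² + 29)/(2·28) ≡ 33/56. 56⁻¹ ≡ 43 (mod 83) since 56·43 = 2408 ≡ 1, so λ ≡ 33·43 ≡ 8.
  x = λ² - 19 - 19 = 64 - 38 ≡ 26; y = λ·(19 - 26) - 28 ≡ 82. → (26, 82)
3G: (26, 82) + (19, 28). λ = (28 - 82)/(19 - 26) ≡ 29/76 mod 83. 76⁻¹ ≡ 71 (mod 83) since 76·71 = 5396 ≡ 1, so λ ≡ 67.
  x = λ² - 26 - 19 = 4489 - 45 ≡ 45; y = λ·(26 - 45) - 82 ≡ 56. → (45, 56)
4G: (45, 56) + (19, 28). λ = (28 - 56)/(19 - 45) ≡ 55/57 mod 83. 57⁻¹ ≡ 67 (mod 83) since 57·67 = 3819 ≡ 1, so λ ≡ 33.
  x = λ² - 45 - 19 = 1089 - 64 ≡ 29; y = λ·(45 - 29) - 56 ≡ 57. → (29, 57)
5G: (29, 57) + (19, 28). λ = (28 - 57)/(19 - 29) ≡ 54/73 mod 83. 73⁻¹ ≡ 58 (mod 83) since 73·58 = 4234 ≡ 1, so λ ≡ 61.
  x = λ² - 29 - 19 = 3721 - 48 ≡ 21; y = λ·(29 - 21) - 57 ≡ 16. → (21, 16)
6G: (21, 16) + (19, 28). λ = (28 - 16)/(19 - 21) ≡ 12/81 mod 83. 81⁻¹ ≡ 41 (mod 83) since 81·41 = 3321 ≡ 1, so λ ≡ 77.
  x = λ² - 21 - 19 = 5929 - 40 ≡ 79; y = λ·(21 - 79) - 16 ≡ 0. → (79, 0)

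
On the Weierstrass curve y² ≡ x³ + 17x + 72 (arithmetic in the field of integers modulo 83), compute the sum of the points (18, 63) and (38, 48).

(18, 63) + (38, 48). λ = (48 - 63)/(38 - 18) ≡ 68/20 mod 83. 20⁻¹ ≡ 54 (mod 83), so λ ≡ 20.
  x = λ² - 18 - 38 = 400 - 56 ≡ 12; y = λ·(18 - 12) - 63 ≡ 57. → (12, 57)

(12, 57)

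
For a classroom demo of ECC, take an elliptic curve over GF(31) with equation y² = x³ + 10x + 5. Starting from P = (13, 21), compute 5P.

Repeated addition: build up to 5P.
2P: tangent at (13, 21): λ = (3·13² + 10)/(2·21) ≡ 21/11. 11⁻¹ ≡ 17 (mod 31), so λ ≡ 21·17 ≡ 16.
  x = λ² - 13 - 13 = 256 - 26 ≡ 13; y = λ·(13 - 13) - 21 ≡ 10. → (13, 10)
3P: (13, 10) + (13, 21): same x and y₁ ≡ -y₂, so the sum is the point at infinity.
4P: the point at infinity + (13, 21) = (13, 21) (identity).
5P: tangent at (13, 21): λ = (3·13² + 10)/(2·21) ≡ 21/11. 11⁻¹ ≡ 17 (mod 31) since 11·17 = 187 ≡ 1, so λ ≡ 21·17 ≡ 16.
  x = λ² - 13 - 13 = 256 - 26 ≡ 13; y = λ·(13 - 13) - 21 ≡ 10. → (13, 10)

(13, 10)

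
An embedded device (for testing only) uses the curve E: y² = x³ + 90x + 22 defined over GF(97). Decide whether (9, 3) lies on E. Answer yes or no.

yes

y² = 3² ≡ 9; x³ + 90x + 22 = 1561 ≡ 9 (mod 97). 9 = 9.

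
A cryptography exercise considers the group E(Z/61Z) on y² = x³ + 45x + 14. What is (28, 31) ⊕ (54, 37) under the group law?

(28, 31) + (54, 37). λ = (37 - 31)/(54 - 28) ≡ 6/26 mod 61. 26⁻¹ ≡ 54 (mod 61), so λ ≡ 19.
  x = λ² - 28 - 54 = 361 - 82 ≡ 35; y = λ·(28 - 35) - 31 ≡ 19. → (35, 19)

(35, 19)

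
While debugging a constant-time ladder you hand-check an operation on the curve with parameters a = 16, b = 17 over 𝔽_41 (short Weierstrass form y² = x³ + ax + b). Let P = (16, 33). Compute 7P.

(40, 0)

Double-and-add on 7 = (111)₂. Start with P = (16, 33) for the leading 1-bit.
double: tangent at (16, 33): λ = (3·16² + 16)/(2·33) ≡ 5/25. 25⁻¹ ≡ 23 (mod 41) since 25·23 = 575 ≡ 1, so λ ≡ 5·23 ≡ 33.
  x = λ² - 16 - 16 = 1089 - 32 ≡ 32; y = λ·(16 - 32) - 33 ≡ 13. → (32, 13)
add P: (32, 13) + (16, 33). λ = (33 - 13)/(16 - 32) ≡ 20/25 mod 41. 25⁻¹ ≡ 23 (mod 41), so λ ≡ 9.
  x = λ² - 32 - 16 = 81 - 48 ≡ 33; y = λ·(32 - 33) - 13 ≡ 19. → (33, 19)
double: tangent at (33, 19): λ = (3·33² + 16)/(2·19) ≡ 3/38. 38⁻¹ ≡ 27 (mod 41) since 38·27 = 1026 ≡ 1, so λ ≡ 3·27 ≡ 40.
  x = λ² - 33 - 33 = 1600 - 66 ≡ 17; y = λ·(33 - 17) - 19 ≡ 6. → (17, 6)
add P: (17, 6) + (16, 33). λ = (33 - 6)/(16 - 17) ≡ 27/40 mod 41. 40⁻¹ ≡ 40 (mod 41), so λ ≡ 14.
  x = λ² - 17 - 16 = 196 - 33 ≡ 40; y = λ·(17 - 40) - 6 ≡ 0. → (40, 0)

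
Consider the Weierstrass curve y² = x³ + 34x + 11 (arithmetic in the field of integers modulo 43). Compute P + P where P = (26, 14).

(0, 21)

tangent at (26, 14): λ = (3·26² + 34)/(2·14) ≡ 41/28. 28⁻¹ ≡ 20 (mod 43), so λ ≡ 41·20 ≡ 3.
  x = λ² - 26 - 26 = 9 - 52 ≡ 0; y = λ·(26 - 0) - 14 ≡ 21. → (0, 21)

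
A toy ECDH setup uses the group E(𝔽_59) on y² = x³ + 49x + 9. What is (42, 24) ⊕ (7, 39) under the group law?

(42, 24) + (7, 39). λ = (39 - 24)/(7 - 42) ≡ 15/24 mod 59. 24⁻¹ ≡ 32 (mod 59), so λ ≡ 8.
  x = λ² - 42 - 7 = 64 - 49 ≡ 15; y = λ·(42 - 15) - 24 ≡ 15. → (15, 15)

(15, 15)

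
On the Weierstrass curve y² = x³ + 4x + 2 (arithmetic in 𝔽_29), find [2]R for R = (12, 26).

tangent at (12, 26): λ = (3·12² + 4)/(2·26) ≡ 1/23. 23⁻¹ ≡ 24 (mod 29) since 23·24 = 552 ≡ 1, so λ ≡ 1·24 ≡ 24.
  x = λ² - 12 - 12 = 576 - 24 ≡ 1; y = λ·(12 - 1) - 26 ≡ 6. → (1, 6)

(1, 6)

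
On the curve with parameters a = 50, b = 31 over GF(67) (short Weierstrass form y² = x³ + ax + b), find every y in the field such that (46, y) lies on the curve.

none

x³ + 50x + 31 = 99667 ≡ 38 (mod 67).
38 is a non-residue mod 67; no y exists.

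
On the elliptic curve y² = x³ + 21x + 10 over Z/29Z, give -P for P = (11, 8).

-(11, 8) = (11, -8 mod 29) = (11, 21).

(11, 21)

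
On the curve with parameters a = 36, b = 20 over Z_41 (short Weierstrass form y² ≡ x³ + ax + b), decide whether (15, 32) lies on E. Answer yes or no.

y² = 32² ≡ 40; x³ + 36x + 20 = 3935 ≡ 40 (mod 41). 40 = 40.

yes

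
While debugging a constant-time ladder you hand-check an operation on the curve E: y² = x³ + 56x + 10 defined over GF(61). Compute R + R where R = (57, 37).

(11, 26)

tangent at (57, 37): λ = (3·57² + 56)/(2·37) ≡ 43/13. 13⁻¹ ≡ 47 (mod 61), so λ ≡ 43·47 ≡ 8.
  x = λ² - 57 - 57 = 64 - 114 ≡ 11; y = λ·(57 - 11) - 37 ≡ 26. → (11, 26)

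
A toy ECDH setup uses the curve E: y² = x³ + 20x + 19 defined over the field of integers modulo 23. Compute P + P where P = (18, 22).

(18, 1)

tangent at (18, 22): λ = (3·18² + 20)/(2·22) ≡ 3/21. 21⁻¹ ≡ 11 (mod 23), so λ ≡ 3·11 ≡ 10.
  x = λ² - 18 - 18 = 100 - 36 ≡ 18; y = λ·(18 - 18) - 22 ≡ 1. → (18, 1)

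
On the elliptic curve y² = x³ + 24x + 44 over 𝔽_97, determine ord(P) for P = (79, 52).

8

2P: tangent at (79, 52): λ = (3·79² + 24)/(2·52) ≡ 26/7. 7⁻¹ ≡ 14 (mod 97), so λ ≡ 26·14 ≡ 73.
  x = λ² - 79 - 79 = 5329 - 158 ≡ 30; y = λ·(79 - 30) - 52 ≡ 33. → (30, 33)
3P: (30, 33) + (79, 52). λ = (52 - 33)/(79 - 30) ≡ 19/49 mod 97. 49⁻¹ ≡ 2 (mod 97), so λ ≡ 38.
  x = λ² - 30 - 79 = 1444 - 109 ≡ 74; y = λ·(30 - 74) - 33 ≡ 41. → (74, 41)
4P: (74, 41) + (79, 52). λ = (52 - 41)/(79 - 74) ≡ 11/5 mod 97. 5⁻¹ ≡ 39 (mod 97), so λ ≡ 41.
  x = λ² - 74 - 79 = 1681 - 153 ≡ 73; y = λ·(74 - 73) - 41 ≡ 0. → (73, 0)
5P: (73, 0) + (79, 52). λ = (52 - 0)/(79 - 73) ≡ 52/6 mod 97. 6⁻¹ ≡ 81 (mod 97) since 6·81 = 486 ≡ 1, so λ ≡ 41.
  x = λ² - 73 - 79 = 1681 - 152 ≡ 74; y = λ·(73 - 74) - 0 ≡ 56. → (74, 56)
6P: (74, 56) + (79, 52). λ = (52 - 56)/(79 - 74) ≡ 93/5 mod 97. 5⁻¹ ≡ 39 (mod 97), so λ ≡ 38.
  x = λ² - 74 - 79 = 1444 - 153 ≡ 30; y = λ·(74 - 30) - 56 ≡ 64. → (30, 64)
7P: (30, 64) + (79, 52). λ = (52 - 64)/(79 - 30) ≡ 85/49 mod 97. 49⁻¹ ≡ 2 (mod 97) since 49·2 = 98 ≡ 1, so λ ≡ 73.
  x = λ² - 30 - 79 = 5329 - 109 ≡ 79; y = λ·(30 - 79) - 64 ≡ 45. → (79, 45)
8P: (79, 45) + (79, 52): same x and y₁ ≡ -y₂, so the sum is ∞.
8P = ∞, so the order is 8.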